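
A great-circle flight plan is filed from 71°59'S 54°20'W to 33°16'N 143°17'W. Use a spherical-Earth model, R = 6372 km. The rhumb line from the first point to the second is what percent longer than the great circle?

Great circle: σ = 2.1140 rad → d_gc = Rσ = 13470.6 km
Rhumb: Δφ = +1.8370, Δλ = -1.5525, Δψ = +2.4581, q = Δφ/Δψ = 0.7473 → d_rh = R√(Δφ²+q²Δλ²) = 13844.2 km
Excess = (13844.2 − 13470.6) / 13470.6 = 373.6 / 13470.6 = 2.77% ≈ 2.8%

2.8%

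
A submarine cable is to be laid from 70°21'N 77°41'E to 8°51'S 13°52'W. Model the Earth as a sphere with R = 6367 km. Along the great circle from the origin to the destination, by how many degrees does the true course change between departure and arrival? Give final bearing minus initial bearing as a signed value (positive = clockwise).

-68.6°

Initial bearing θ₁ = atan2(sin Δλ cos φ₂, cos φ₁ sin φ₂ − sin φ₁ cos φ₂ cos Δλ) = 268.46°
Final bearing θ₂ = (initial bearing from the destination back to the start) + 180° = 199.89°
Δθ = θ₂ − θ₁ = -68.6°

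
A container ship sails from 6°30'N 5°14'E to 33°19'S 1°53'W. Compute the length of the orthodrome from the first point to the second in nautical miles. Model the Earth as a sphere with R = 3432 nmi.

2419 nmi

Haversine: a = sin²(Δφ/2)+cos φ₁ cos φ₂ sin²(Δλ/2) = 0.11915;  σ = 2·atan2(√a,√(1−a))
σ = 40.386° → d = Rσ = 3432·0.70486 = 2419 nmi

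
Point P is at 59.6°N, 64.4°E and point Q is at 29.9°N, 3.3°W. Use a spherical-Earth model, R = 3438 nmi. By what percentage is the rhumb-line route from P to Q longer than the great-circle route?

Great circle: σ = 0.9318 rad → d_gc = Rσ = 3203.4 nmi
Rhumb: Δφ = -0.5184, Δλ = -1.1816, Δψ = -0.7558, q = Δφ/Δψ = 0.6859 → d_rh = R√(Δφ²+q²Δλ²) = 3307.4 nmi
Excess = (3307.4 − 3203.4) / 3203.4 = 104.0 / 3203.4 = 3.247% ≈ 3.2%

3.2%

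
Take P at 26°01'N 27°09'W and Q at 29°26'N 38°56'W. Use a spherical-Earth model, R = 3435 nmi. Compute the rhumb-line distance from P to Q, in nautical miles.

658 nmi

Rhumb course C = atan2(Δλ, Δψ) with Δψ = ln[tan(π/4+φ₂/2)/tan(π/4+φ₁/2)] = +0.0674, Δλ = -0.2057 → C = 288.14°
d = R·|Δφ| / |cos C| = 3435·0.05963 / 0.31135 = 658 nmi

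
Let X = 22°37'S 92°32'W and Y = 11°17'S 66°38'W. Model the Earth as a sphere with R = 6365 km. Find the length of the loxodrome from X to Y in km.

Rhumb course C = atan2(Δλ, Δψ) with Δψ = ln[tan(π/4+φ₂/2)/tan(π/4+φ₁/2)] = +0.2072, Δλ = +0.4520 → C = 65.38°
d = R·|Δφ| / |cos C| = 6365·0.19780 / 0.41666 = 3022 km

3022 km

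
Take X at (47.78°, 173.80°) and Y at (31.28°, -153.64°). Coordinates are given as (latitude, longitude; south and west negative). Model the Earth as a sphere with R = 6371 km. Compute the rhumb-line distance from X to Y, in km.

Rhumb course C = atan2(Δλ, Δψ) with Δψ = ln[tan(π/4+φ₂/2)/tan(π/4+φ₁/2)] = -0.3765, Δλ = +0.5683 → C = 123.52°
d = R·|Δφ| / |cos C| = 6371·0.28798 / 0.55228 = 3322 km

3322 km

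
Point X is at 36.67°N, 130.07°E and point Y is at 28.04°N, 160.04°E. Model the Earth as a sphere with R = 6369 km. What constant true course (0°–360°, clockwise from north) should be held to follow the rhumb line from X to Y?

108.9°

Δψ = ln[tan(π/4+φ₂/2)/tan(π/4+φ₁/2)] = -0.1786
Δλ = +0.5231 rad (taken the short way round)
course = atan2(Δλ, Δψ) = 108.85°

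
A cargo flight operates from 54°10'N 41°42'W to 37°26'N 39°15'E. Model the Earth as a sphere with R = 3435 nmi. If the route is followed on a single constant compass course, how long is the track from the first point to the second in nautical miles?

Δψ = ln[tan(π/4+φ₂/2)/tan(π/4+φ₁/2)] = -0.4237;  Δφ = -0.2921 rad,  Δλ = +1.4128 rad
q = Δφ/Δψ = 0.6894
d = R·√(Δφ² + q²Δλ²) = 3435·1.01682 = 3493 nmi

3493 nmi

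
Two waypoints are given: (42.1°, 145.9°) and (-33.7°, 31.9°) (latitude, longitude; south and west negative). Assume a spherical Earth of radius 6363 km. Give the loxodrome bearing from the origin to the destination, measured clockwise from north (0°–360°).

234.2°

Meridional parts: M(φ₁)=+0.8115, M(φ₂)=-0.6254 → ΔM = -1.4369;  Δλ = -1.9897 rad
tan C = Δλ / ΔM = +1.3847 → C = 234.16°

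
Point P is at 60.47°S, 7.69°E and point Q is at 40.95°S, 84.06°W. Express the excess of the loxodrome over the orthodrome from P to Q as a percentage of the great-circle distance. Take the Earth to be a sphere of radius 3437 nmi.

Great circle: σ = 0.9777 rad → d_gc = Rσ = 3360.5 nmi
Rhumb: Δφ = +0.3407, Δλ = -1.6013, Δψ = +0.5488, q = Δφ/Δψ = 0.6208 → d_rh = R√(Δφ²+q²Δλ²) = 3611.9 nmi
Excess = (3611.9 − 3360.5) / 3360.5 = 251.4 / 3360.5 = 7.48% ≈ 7.5%

7.5%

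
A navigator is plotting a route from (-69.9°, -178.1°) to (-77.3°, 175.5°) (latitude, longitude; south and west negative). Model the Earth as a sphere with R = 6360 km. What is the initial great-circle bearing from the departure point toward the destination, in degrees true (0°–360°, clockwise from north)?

190.7°

N = sin Δλ·cos φ₂ = -0.0245;  D = cos φ₁ sin φ₂ − sin φ₁ cos φ₂ cos Δλ = -0.1301
initial course = atan2(N, D) = 190.67°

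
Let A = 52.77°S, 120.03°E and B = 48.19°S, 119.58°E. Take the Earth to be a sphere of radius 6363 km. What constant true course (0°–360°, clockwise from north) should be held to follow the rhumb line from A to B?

356.4°

Meridional parts: M(φ₁)=-1.0882, M(φ₂)=-0.9624 → ΔM = +0.1257;  Δλ = -0.0079 rad
tan C = Δλ / ΔM = -0.0625 → C = 356.43°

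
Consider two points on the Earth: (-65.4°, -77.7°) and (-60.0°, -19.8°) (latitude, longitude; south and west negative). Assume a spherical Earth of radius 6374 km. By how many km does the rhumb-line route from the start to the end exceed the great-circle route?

Great circle: cos σ = sin φ₁ sin φ₂ + cos φ₁ cos φ₂ cos Δλ,  σ = 0.4555 rad → d_gc = 2903.6 km
Rhumb line: Δψ = +0.2061, q = Δφ/Δψ = 0.4572, d_rh = R√(Δφ²+q²Δλ²) = 3005.6 km
Excess = 3005.6 − 2903.6 = 102.0 ≈ 102 km

102 km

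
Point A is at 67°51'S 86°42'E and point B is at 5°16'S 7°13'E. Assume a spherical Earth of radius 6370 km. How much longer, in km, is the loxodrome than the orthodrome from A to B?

344 km

Great circle: cos σ = sin φ₁ sin φ₂ + cos φ₁ cos φ₂ cos Δλ,  σ = 1.4166 rad → d_gc = 9024.02 km
Rhumb line: Δψ = +1.5389, q = Δφ/Δψ = 0.7098, d_rh = R√(Δφ²+q²Δλ²) = 9367.54 km
Excess = 9367.54 − 9024.02 = 343.52 ≈ 344 km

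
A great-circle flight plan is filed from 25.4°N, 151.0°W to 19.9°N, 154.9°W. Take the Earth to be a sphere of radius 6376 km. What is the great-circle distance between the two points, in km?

cos σ = sin φ₁ sin φ₂ + cos φ₁ cos φ₂ cos Δλ
      = sin(25.40°)sin(19.90°) + cos(25.40°)cos(19.90°)cos(-3.90°) = 0.9934
σ = 6.572° → d = Rσ = 6376·0.11470 = 731 km

731 km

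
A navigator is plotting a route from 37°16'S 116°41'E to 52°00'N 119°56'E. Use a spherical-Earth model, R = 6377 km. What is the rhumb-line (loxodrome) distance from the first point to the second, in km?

Δψ = ln[tan(π/4+φ₂/2)/tan(π/4+φ₁/2)] = +1.7680;  Δφ = +1.5580 rad,  Δλ = +0.0567 rad
q = Δφ/Δψ = 0.8812
d = R·√(Δφ² + q²Δλ²) = 6377·1.55880 = 9940 km

9940 km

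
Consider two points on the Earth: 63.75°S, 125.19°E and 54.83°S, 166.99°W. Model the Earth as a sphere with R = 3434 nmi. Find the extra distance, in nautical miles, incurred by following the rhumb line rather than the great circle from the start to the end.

94 nmi

Great circle: cos σ = sin φ₁ sin φ₂ + cos φ₁ cos φ₂ cos Δλ,  σ = 0.5929 rad → d_gc = 2036.0 nmi
Rhumb line: Δψ = +0.3069, q = Δφ/Δψ = 0.5072, d_rh = R√(Δφ²+q²Δλ²) = 2130.0 nmi
Excess = 2130.0 − 2036.0 = 94.0 ≈ 94 nmi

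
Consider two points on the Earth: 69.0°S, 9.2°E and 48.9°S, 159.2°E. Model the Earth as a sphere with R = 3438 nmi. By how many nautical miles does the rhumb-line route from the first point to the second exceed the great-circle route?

Great circle: cos σ = sin φ₁ sin φ₂ + cos φ₁ cos φ₂ cos Δλ,  σ = 1.0478 rad → d_gc = 3602.3 nmi
Rhumb line: Δψ = +0.7044, q = Δφ/Δψ = 0.4980, d_rh = R√(Δφ²+q²Δλ²) = 4641.9 nmi
Excess = 4641.9 − 3602.3 = 1039.6 ≈ 1040 nmi

1040 nmi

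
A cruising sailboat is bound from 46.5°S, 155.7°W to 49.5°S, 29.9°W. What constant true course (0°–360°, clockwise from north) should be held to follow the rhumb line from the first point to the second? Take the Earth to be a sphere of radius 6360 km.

Meridional parts: M(φ₁)=-0.9189, M(φ₂)=-0.9972 → ΔM = -0.0783;  Δλ = +2.1956 rad
tan C = Δλ / ΔM = -28.0478 → C = 92.04°

92.0°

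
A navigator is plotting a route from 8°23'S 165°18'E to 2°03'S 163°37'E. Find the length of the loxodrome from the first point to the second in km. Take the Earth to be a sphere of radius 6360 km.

727 km

Rhumb course C = atan2(Δλ, Δψ) with Δψ = ln[tan(π/4+φ₂/2)/tan(π/4+φ₁/2)] = +0.1111, Δλ = -0.0294 → C = 345.18°
d = R·|Δφ| / |cos C| = 6360·0.11054 / 0.96674 = 727 km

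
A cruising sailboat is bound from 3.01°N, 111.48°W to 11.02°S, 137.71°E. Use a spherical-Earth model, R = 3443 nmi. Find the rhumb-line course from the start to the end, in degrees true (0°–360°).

Meridional parts: M(φ₁)=+0.0526, M(φ₂)=-0.1935 → ΔM = -0.2461;  Δλ = -1.9340 rad
tan C = Δλ / ΔM = +7.8589 → C = 262.75°

262.7°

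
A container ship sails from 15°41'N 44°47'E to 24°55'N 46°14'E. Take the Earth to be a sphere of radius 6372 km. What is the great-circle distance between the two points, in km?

Haversine: a = sin²(Δφ/2)+cos φ₁ cos φ₂ sin²(Δλ/2) = 0.00662;  σ = 2·atan2(√a,√(1−a))
σ = 9.333° → d = Rσ = 6372·0.16289 = 1038 km

1038 km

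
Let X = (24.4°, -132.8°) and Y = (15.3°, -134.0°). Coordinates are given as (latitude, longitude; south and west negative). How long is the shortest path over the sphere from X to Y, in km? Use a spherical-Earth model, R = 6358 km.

cos σ = sin φ₁ sin φ₂ + cos φ₁ cos φ₂ cos Δλ
      = sin(24.40°)sin(15.30°) + cos(24.40°)cos(15.30°)cos(-1.20°) = 0.9872
σ = 9.170° → d = Rσ = 6358·0.16004 = 1018 km

1018 km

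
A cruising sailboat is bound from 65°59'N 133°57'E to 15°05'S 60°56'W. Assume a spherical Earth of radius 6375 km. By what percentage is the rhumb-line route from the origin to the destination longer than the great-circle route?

18.8%

Great circle: σ = 2.2363 rad → d_gc = Rσ = 14256.7 km
Rhumb: Δφ = -1.4149, Δλ = +2.8818, Δψ = -1.8142, q = Δφ/Δψ = 0.7799 → d_rh = R√(Δφ²+q²Δλ²) = 16930.8 km
Excess = (16930.8 − 14256.7) / 14256.7 = 2674.1 / 14256.7 = 18.76% ≈ 18.8%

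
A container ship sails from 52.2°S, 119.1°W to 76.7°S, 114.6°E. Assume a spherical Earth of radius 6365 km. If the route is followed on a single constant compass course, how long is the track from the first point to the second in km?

6199 km

Rhumb course C = atan2(Δλ, Δψ) with Δψ = ln[tan(π/4+φ₂/2)/tan(π/4+φ₁/2)] = -1.0773, Δλ = -2.2044 → C = 243.96°
d = R·|Δφ| / |cos C| = 6365·0.42761 / 0.43907 = 6199 km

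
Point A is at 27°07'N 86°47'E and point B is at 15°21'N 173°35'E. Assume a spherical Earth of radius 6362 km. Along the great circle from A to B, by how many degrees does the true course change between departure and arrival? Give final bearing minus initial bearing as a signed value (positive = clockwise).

At departure: θ₁ = atan2(sin Δλ cos φ₂, cos φ₁ sin φ₂ − sin φ₁ cos φ₂ cos Δλ) = 77.63°
At arrival: θ₂ = atan2(sin Δλ cos φ₁, −cos φ₂ sin φ₁ + sin φ₂ cos φ₁ cos Δλ) = 115.63°
Δθ = θ₂ − θ₁ = +38.0°

+38.0°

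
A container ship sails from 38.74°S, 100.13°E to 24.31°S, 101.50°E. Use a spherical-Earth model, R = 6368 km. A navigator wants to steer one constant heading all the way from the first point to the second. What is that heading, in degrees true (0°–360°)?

Δψ = ln[tan(π/4+φ₂/2)/tan(π/4+φ₁/2)] = +0.2968
Δλ = +0.0239 rad (taken the short way round)
course = atan2(Δλ, Δψ) = 4.61°

4.6°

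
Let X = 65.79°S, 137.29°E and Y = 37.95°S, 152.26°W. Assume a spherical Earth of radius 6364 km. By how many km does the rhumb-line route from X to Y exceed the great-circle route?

229 km

Great circle: cos σ = sin φ₁ sin φ₂ + cos φ₁ cos φ₂ cos Δλ,  σ = 0.8378 rad → d_gc = 5331.8 km
Rhumb line: Δψ = +0.8227, q = Δφ/Δψ = 0.5906, d_rh = R√(Δφ²+q²Δλ²) = 5560.7 km
Excess = 5560.7 − 5331.8 = 228.9 ≈ 229 km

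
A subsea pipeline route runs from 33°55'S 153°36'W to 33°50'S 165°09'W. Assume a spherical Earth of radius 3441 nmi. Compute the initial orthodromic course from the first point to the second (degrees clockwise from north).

267.3°

θ = atan2( sin Δλ·cos φ₂ ,  cos φ₁ sin φ₂ − sin φ₁ cos φ₂ cos Δλ )
  = atan2(-0.1663, -0.0079) = 267.27°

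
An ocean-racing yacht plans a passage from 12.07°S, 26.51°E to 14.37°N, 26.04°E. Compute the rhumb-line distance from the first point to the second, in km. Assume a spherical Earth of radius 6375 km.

2942 km

Δψ = ln[tan(π/4+φ₂/2)/tan(π/4+φ₁/2)] = +0.4657;  Δφ = +0.4615 rad,  Δλ = -0.0082 rad
q = Δφ/Δψ = 0.9909
d = R·√(Δφ² + q²Δλ²) = 6375·0.46154 = 2942 km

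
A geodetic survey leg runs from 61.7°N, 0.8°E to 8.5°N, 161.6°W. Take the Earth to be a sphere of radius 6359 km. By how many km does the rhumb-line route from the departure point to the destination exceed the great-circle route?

Great circle: cos σ = sin φ₁ sin φ₂ + cos φ₁ cos φ₂ cos Δλ,  σ = 1.8931 rad → d_gc = 12038.5 km
Rhumb line: Δψ = -1.2290, q = Δφ/Δψ = 0.7555, d_rh = R√(Δφ²+q²Δλ²) = 14842.4 km
Excess = 14842.4 − 12038.5 = 2803.9 ≈ 2804 km

2804 km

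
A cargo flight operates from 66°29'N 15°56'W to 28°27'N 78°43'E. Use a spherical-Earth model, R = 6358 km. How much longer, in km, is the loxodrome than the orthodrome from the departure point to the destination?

549 km

Great circle: cos σ = sin φ₁ sin φ₂ + cos φ₁ cos φ₂ cos Δλ,  σ = 1.1501 rad → d_gc = 7312.4 km
Rhumb line: Δψ = -1.0512, q = Δφ/Δψ = 0.6315, d_rh = R√(Δφ²+q²Δλ²) = 7861.5 km
Excess = 7861.5 − 7312.4 = 549.1 ≈ 549 km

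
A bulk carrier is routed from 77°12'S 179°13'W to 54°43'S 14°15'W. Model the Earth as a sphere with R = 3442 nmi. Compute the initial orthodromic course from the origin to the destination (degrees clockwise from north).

θ = atan2( sin Δλ·cos φ₂ ,  cos φ₁ sin φ₂ − sin φ₁ cos φ₂ cos Δλ )
  = atan2(+0.1498, -0.7248) = 168.32°

168.3°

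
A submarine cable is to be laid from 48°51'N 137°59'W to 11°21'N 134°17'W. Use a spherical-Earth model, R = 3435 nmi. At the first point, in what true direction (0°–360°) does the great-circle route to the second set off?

N = sin Δλ·cos φ₂ = +0.0633;  D = cos φ₁ sin φ₂ − sin φ₁ cos φ₂ cos Δλ = -0.6072
initial course = atan2(N, D) = 174.05°

174.1°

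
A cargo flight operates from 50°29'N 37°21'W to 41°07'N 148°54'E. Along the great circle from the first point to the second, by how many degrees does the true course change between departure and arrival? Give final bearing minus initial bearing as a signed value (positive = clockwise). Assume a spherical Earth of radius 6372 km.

Initial bearing θ₁ = atan2(sin Δλ cos φ₂, cos φ₁ sin φ₂ − sin φ₁ cos φ₂ cos Δλ) = 355.29°
Final bearing θ₂ = (initial bearing from the destination back to the start) + 180° = 183.97°
Δθ = θ₂ − θ₁ = -171.3°

-171.3°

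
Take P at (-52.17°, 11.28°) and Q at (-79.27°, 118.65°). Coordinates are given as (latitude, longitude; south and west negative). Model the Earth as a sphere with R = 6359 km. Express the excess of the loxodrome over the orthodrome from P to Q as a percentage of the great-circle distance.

13.3%

Great circle: σ = 0.7348 rad → d_gc = Rσ = 4672.9 km
Rhumb: Δφ = -0.4730, Δλ = +1.8740, Δψ = -1.2944, q = Δφ/Δψ = 0.3654 → d_rh = R√(Δφ²+q²Δλ²) = 5292.1 km
Excess = (5292.1 − 4672.9) / 4672.9 = 619.2 / 4672.9 = 13.251% ≈ 13.3%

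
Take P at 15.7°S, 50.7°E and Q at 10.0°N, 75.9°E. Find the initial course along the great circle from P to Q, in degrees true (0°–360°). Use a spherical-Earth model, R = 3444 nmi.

θ = atan2( sin Δλ·cos φ₂ ,  cos φ₁ sin φ₂ − sin φ₁ cos φ₂ cos Δλ )
  = atan2(+0.4193, +0.4083) = 45.76°

45.8°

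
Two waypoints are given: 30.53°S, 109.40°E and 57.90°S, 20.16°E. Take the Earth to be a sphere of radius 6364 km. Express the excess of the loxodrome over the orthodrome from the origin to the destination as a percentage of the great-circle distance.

Great circle: σ = 1.1192 rad → d_gc = Rσ = 7122.6 km
Rhumb: Δφ = -0.4777, Δλ = -1.5575, Δψ = -0.6859, q = Δφ/Δψ = 0.6965 → d_rh = R√(Δφ²+q²Δλ²) = 7543.5 km
Excess = (7543.5 − 7122.6) / 7122.6 = 420.9 / 7122.6 = 5.91% ≈ 5.9%

5.9%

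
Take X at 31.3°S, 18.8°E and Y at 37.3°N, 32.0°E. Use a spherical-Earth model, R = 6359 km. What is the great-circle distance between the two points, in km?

cos σ = sin φ₁ sin φ₂ + cos φ₁ cos φ₂ cos Δλ
      = sin(-31.30°)sin(37.30°) + cos(-31.30°)cos(37.30°)cos(13.20°) = 0.3469
σ = 69.701° → d = Rσ = 6359·1.21651 = 7736 km

7736 km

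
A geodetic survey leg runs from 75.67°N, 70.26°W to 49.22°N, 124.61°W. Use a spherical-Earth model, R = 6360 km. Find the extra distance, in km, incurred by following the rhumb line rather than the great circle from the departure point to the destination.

114 km

Great circle: cos σ = sin φ₁ sin φ₂ + cos φ₁ cos φ₂ cos Δλ,  σ = 0.5955 rad → d_gc = 3787.2 km
Rhumb line: Δψ = -1.0841, q = Δφ/Δψ = 0.4258, d_rh = R√(Δφ²+q²Δλ²) = 3901.3 km
Excess = 3901.3 − 3787.2 = 114.1 ≈ 114 km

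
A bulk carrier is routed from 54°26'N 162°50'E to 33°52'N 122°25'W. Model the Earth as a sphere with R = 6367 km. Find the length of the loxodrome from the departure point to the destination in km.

6296 km

Rhumb course C = atan2(Δλ, Δψ) with Δψ = ln[tan(π/4+φ₂/2)/tan(π/4+φ₁/2)] = -0.5083, Δλ = +1.3046 → C = 111.28°
d = R·|Δφ| / |cos C| = 6367·0.35896 / 0.36301 = 6296 km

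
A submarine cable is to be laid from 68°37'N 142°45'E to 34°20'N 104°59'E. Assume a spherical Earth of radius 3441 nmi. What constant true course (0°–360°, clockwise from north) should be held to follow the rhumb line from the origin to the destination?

Meridional parts: M(φ₁)=+1.6671, M(φ₂)=+0.6387 → ΔM = -1.0284;  Δλ = -0.6592 rad
tan C = Δλ / ΔM = +0.6410 → C = 212.66°

212.7°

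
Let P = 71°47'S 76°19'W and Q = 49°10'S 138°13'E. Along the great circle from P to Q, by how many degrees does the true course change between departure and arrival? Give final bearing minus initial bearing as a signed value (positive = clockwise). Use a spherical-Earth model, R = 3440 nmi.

+141.4°

Initial bearing θ₁ = atan2(sin Δλ cos φ₂, cos φ₁ sin φ₂ − sin φ₁ cos φ₂ cos Δλ) = 206.35°
Final bearing θ₂ = (initial bearing from the destination back to the start) + 180° = 347.75°
Δθ = θ₂ − θ₁ = +141.4°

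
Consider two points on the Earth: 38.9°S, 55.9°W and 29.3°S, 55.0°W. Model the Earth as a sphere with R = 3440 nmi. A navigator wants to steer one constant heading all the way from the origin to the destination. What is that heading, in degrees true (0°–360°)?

4.4°

Meridional parts: M(φ₁)=-0.7380, M(φ₂)=-0.5352 → ΔM = +0.2028;  Δλ = +0.0157 rad
tan C = Δλ / ΔM = +0.0775 → C = 4.43°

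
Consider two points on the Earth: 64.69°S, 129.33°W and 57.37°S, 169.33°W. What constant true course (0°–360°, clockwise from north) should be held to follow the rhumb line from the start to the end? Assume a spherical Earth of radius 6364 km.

290.8°

Δψ = ln[tan(π/4+φ₂/2)/tan(π/4+φ₁/2)] = +0.2651
Δλ = -0.6981 rad (taken the short way round)
course = atan2(Δλ, Δψ) = 290.80°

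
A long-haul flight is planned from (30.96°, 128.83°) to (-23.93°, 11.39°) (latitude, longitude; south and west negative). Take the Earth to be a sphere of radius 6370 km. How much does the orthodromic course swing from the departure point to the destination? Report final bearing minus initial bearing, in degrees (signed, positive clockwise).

-13.0°

At departure: θ₁ = atan2(sin Δλ cos φ₂, cos φ₁ sin φ₂ − sin φ₁ cos φ₂ cos Δλ) = 260.82°
At arrival: θ₂ = atan2(sin Δλ cos φ₁, −cos φ₂ sin φ₁ + sin φ₂ cos φ₁ cos Δλ) = 247.84°
Δθ = θ₂ − θ₁ = -13.0°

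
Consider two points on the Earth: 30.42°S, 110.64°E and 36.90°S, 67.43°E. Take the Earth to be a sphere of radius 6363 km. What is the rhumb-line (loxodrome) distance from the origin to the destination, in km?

Δψ = ln[tan(π/4+φ₂/2)/tan(π/4+φ₁/2)] = -0.1360;  Δφ = -0.1131 rad,  Δλ = -0.7542 rad
q = Δφ/Δψ = 0.8315
d = R·√(Δφ² + q²Δλ²) = 6363·0.63720 = 4055 km

4055 km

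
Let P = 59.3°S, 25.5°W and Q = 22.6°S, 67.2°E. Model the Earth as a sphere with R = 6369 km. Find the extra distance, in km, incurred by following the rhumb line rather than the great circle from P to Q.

472 km

Great circle: cos σ = sin φ₁ sin φ₂ + cos φ₁ cos φ₂ cos Δλ,  σ = 1.2575 rad → d_gc = 8008.8 km
Rhumb line: Δψ = +0.8877, q = Δφ/Δψ = 0.7216, d_rh = R√(Δφ²+q²Δλ²) = 8481.1 km
Excess = 8481.1 − 8008.8 = 472.3 ≈ 472 km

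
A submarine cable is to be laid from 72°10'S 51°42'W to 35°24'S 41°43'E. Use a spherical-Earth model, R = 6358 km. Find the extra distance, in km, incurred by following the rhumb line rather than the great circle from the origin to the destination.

Great circle: cos σ = sin φ₁ sin φ₂ + cos φ₁ cos φ₂ cos Δλ,  σ = 1.0044 rad → d_gc = 6386.2 km
Rhumb line: Δψ = +1.1908, q = Δφ/Δψ = 0.5389, d_rh = R√(Δφ²+q²Δλ²) = 6917.4 km
Excess = 6917.4 − 6386.2 = 531.2 ≈ 531 km

531 km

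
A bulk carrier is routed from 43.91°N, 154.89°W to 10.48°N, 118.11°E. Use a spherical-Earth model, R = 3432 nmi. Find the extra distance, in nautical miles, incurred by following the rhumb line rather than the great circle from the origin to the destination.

Great circle: cos σ = sin φ₁ sin φ₂ + cos φ₁ cos φ₂ cos Δλ,  σ = 1.4068 rad → d_gc = 4828.3 nmi
Rhumb line: Δψ = -0.6708, q = Δφ/Δψ = 0.8698, d_rh = R√(Δφ²+q²Δλ²) = 4955.5 nmi
Excess = 4955.5 − 4828.3 = 127.2 ≈ 127 nmi

127 nmi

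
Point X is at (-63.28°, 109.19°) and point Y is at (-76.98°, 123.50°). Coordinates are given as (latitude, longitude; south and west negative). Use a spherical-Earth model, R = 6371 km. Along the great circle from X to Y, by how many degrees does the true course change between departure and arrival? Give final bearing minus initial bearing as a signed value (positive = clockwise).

Initial bearing θ₁ = atan2(sin Δλ cos φ₂, cos φ₁ sin φ₂ − sin φ₁ cos φ₂ cos Δλ) = 167.10°
Final bearing θ₂ = (initial bearing from the destination back to the start) + 180° = 153.54°
Δθ = θ₂ − θ₁ = -13.6°

-13.6°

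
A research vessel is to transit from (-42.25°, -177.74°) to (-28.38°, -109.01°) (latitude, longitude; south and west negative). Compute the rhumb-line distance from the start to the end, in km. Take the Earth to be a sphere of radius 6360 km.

Δψ = ln[tan(π/4+φ₂/2)/tan(π/4+φ₁/2)] = +0.2981;  Δφ = +0.2421 rad,  Δλ = +1.1996 rad
q = Δφ/Δψ = 0.8120
d = R·√(Δφ² + q²Δλ²) = 6360·1.00365 = 6383 km

6383 km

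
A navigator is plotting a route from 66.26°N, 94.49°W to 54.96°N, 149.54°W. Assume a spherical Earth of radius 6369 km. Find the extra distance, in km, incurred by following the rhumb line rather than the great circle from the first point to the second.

95 km

Great circle: cos σ = sin φ₁ sin φ₂ + cos φ₁ cos φ₂ cos Δλ,  σ = 0.4910 rad → d_gc = 3126.9 km
Rhumb line: Δψ = -0.4067, q = Δφ/Δψ = 0.4849, d_rh = R√(Δφ²+q²Δλ²) = 3222.1 km
Excess = 3222.1 − 3126.9 = 95.2 ≈ 95 km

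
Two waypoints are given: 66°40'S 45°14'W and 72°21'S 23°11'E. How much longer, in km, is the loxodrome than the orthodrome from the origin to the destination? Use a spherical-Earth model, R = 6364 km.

Great circle: cos σ = sin φ₁ sin φ₂ + cos φ₁ cos φ₂ cos Δλ,  σ = 0.4048 rad → d_gc = 2576.35 km
Rhumb line: Δψ = -0.2852, q = Δφ/Δψ = 0.3479, d_rh = R√(Δφ²+q²Δλ²) = 2717.80 km
Excess = 2717.80 − 2576.35 = 141.45 ≈ 141 km

141 km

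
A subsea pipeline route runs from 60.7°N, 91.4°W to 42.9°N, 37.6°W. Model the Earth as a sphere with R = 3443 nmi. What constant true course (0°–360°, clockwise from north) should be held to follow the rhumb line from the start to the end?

118.6°

Meridional parts: M(φ₁)=+1.3417, M(φ₂)=+0.8305 → ΔM = -0.5112;  Δλ = +0.9390 rad
tan C = Δλ / ΔM = -1.8368 → C = 118.56°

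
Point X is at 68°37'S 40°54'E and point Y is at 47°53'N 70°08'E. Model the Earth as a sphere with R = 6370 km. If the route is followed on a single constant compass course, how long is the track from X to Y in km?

13195 km

Rhumb course C = atan2(Δλ, Δψ) with Δψ = ln[tan(π/4+φ₂/2)/tan(π/4+φ₁/2)] = +2.6215, Δλ = +0.5102 → C = 11.01°
d = R·|Δφ| / |cos C| = 6370·2.03331 / 0.98158 = 13195 km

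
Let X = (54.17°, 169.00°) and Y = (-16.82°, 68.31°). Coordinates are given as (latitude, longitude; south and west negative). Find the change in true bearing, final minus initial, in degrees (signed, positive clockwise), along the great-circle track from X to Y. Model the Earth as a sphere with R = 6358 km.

-50.8°

Initial bearing θ₁ = atan2(sin Δλ cos φ₂, cos φ₁ sin φ₂ − sin φ₁ cos φ₂ cos Δλ) = 268.45°
Final bearing θ₂ = (initial bearing from the destination back to the start) + 180° = 217.69°
Δθ = θ₂ − θ₁ = -50.8°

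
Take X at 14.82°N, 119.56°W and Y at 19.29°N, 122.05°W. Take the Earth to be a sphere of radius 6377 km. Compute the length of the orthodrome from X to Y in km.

Haversine: a = sin²(Δφ/2)+cos φ₁ cos φ₂ sin²(Δλ/2) = 0.00195;  σ = 2·atan2(√a,√(1−a))
σ = 5.064° → d = Rσ = 6377·0.08838 = 564 km

564 km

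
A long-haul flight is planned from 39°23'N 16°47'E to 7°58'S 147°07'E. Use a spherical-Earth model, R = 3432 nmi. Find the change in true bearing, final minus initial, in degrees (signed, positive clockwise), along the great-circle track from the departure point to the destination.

+65.1°

Initial bearing θ₁ = atan2(sin Δλ cos φ₂, cos φ₁ sin φ₂ − sin φ₁ cos φ₂ cos Δλ) = 68.36°
Final bearing θ₂ = (initial bearing from the destination back to the start) + 180° = 133.50°
Δθ = θ₂ − θ₁ = +65.1°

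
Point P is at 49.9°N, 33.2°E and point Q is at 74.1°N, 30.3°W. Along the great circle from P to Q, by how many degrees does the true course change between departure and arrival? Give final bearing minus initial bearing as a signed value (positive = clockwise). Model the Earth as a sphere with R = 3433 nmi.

-58.4°

At departure: θ₁ = atan2(sin Δλ cos φ₂, cos φ₁ sin φ₂ − sin φ₁ cos φ₂ cos Δλ) = 335.01°
At arrival: θ₂ = atan2(sin Δλ cos φ₁, −cos φ₂ sin φ₁ + sin φ₂ cos φ₁ cos Δλ) = 276.62°
Δθ = θ₂ − θ₁ = -58.4°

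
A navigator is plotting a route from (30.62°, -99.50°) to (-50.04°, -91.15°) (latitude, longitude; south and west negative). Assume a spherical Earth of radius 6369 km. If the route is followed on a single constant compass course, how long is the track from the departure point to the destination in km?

9005 km

Δψ = ln[tan(π/4+φ₂/2)/tan(π/4+φ₁/2)] = -1.5736;  Δφ = -1.4078 rad,  Δλ = +0.1457 rad
q = Δφ/Δψ = 0.8946
d = R·√(Δφ² + q²Δλ²) = 6369·1.41381 = 9005 km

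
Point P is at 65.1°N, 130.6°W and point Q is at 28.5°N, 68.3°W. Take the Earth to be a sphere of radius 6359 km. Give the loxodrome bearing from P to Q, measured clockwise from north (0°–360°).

Δψ = ln[tan(π/4+φ₂/2)/tan(π/4+φ₁/2)] = -0.9913
Δλ = +1.0873 rad (taken the short way round)
course = atan2(Δλ, Δψ) = 132.35°

132.4°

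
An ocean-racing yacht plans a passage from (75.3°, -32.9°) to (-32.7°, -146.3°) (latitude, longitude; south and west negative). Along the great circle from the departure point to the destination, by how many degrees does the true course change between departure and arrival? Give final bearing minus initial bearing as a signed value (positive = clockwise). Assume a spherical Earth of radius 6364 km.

At departure: θ₁ = atan2(sin Δλ cos φ₂, cos φ₁ sin φ₂ − sin φ₁ cos φ₂ cos Δλ) = 283.55°
At arrival: θ₂ = atan2(sin Δλ cos φ₁, −cos φ₂ sin φ₁ + sin φ₂ cos φ₁ cos Δλ) = 197.05°
Δθ = θ₂ − θ₁ = -86.5°

-86.5°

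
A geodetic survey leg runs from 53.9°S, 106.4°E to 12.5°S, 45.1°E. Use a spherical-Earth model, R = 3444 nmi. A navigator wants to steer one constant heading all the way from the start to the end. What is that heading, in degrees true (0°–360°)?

Meridional parts: M(φ₁)=-1.1212, M(φ₂)=-0.2199 → ΔM = +0.9013;  Δλ = -1.0699 rad
tan C = Δλ / ΔM = -1.1871 → C = 310.11°

310.1°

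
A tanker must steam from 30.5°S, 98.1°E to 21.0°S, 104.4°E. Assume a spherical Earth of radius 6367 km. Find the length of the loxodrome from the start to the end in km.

Δψ = ln[tan(π/4+φ₂/2)/tan(π/4+φ₁/2)] = +0.1844;  Δφ = +0.1658 rad,  Δλ = +0.1100 rad
q = Δφ/Δψ = 0.8992
d = R·√(Δφ² + q²Δλ²) = 6367·0.19305 = 1229 km

1229 km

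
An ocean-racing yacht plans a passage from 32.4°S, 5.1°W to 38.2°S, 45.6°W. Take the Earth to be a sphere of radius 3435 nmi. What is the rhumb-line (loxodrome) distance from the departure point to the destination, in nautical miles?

Δψ = ln[tan(π/4+φ₂/2)/tan(π/4+φ₁/2)] = -0.1241;  Δφ = -0.1012 rad,  Δλ = -0.7069 rad
q = Δφ/Δψ = 0.8154
d = R·√(Δφ² + q²Δλ²) = 3435·0.58522 = 2010 nmi

2010 nmi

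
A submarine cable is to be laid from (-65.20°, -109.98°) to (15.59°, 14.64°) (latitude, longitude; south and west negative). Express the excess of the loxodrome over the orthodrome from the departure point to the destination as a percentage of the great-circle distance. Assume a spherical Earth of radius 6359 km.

Great circle: σ = 2.0641 rad → d_gc = Rσ = 13125.4 km
Rhumb: Δφ = +1.4101, Δλ = +2.1750, Δψ = +1.7903, q = Δφ/Δψ = 0.7876 → d_rh = R√(Δφ²+q²Δλ²) = 14109.2 km
Excess = (14109.2 − 13125.4) / 13125.4 = 983.8 / 13125.4 = 7.50% ≈ 7.5%

7.5%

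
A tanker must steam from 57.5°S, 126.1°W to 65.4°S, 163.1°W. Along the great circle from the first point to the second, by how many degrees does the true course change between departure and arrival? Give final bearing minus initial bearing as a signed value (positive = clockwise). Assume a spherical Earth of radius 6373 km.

Initial bearing θ₁ = atan2(sin Δλ cos φ₂, cos φ₁ sin φ₂ − sin φ₁ cos φ₂ cos Δλ) = 230.28°
Final bearing θ₂ = (initial bearing from the destination back to the start) + 180° = 263.11°
Δθ = θ₂ − θ₁ = +32.8°

+32.8°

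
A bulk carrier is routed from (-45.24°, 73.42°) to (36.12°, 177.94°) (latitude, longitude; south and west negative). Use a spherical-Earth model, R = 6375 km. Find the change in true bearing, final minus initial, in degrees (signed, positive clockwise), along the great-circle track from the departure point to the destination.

At departure: θ₁ = atan2(sin Δλ cos φ₂, cos φ₁ sin φ₂ − sin φ₁ cos φ₂ cos Δλ) = 70.87°
At arrival: θ₂ = atan2(sin Δλ cos φ₁, −cos φ₂ sin φ₁ + sin φ₂ cos φ₁ cos Δλ) = 55.44°
Δθ = θ₂ − θ₁ = -15.4°

-15.4°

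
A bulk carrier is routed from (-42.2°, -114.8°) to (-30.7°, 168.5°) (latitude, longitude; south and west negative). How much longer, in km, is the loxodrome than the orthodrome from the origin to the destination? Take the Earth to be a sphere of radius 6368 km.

Great circle: cos σ = sin φ₁ sin φ₂ + cos φ₁ cos φ₂ cos Δλ,  σ = 1.0593 rad → d_gc = 6745.6 km
Rhumb line: Δψ = +0.2504, q = Δφ/Δψ = 0.8015, d_rh = R√(Δφ²+q²Δλ²) = 6951.4 km
Excess = 6951.4 − 6745.6 = 205.8 ≈ 206 km

206 km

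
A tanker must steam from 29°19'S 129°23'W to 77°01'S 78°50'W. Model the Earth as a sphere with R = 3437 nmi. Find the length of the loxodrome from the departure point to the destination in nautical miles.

3250 nmi

Δψ = ln[tan(π/4+φ₂/2)/tan(π/4+φ₁/2)] = -1.6378;  Δφ = -0.8325 rad,  Δλ = +0.8823 rad
q = Δφ/Δψ = 0.5083
d = R·√(Δφ² + q²Δλ²) = 3437·0.94563 = 3250 nmi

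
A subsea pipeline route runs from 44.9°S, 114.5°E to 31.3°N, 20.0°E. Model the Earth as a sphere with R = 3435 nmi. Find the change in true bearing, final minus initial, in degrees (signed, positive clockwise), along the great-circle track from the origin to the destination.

Initial bearing θ₁ = atan2(sin Δλ cos φ₂, cos φ₁ sin φ₂ − sin φ₁ cos φ₂ cos Δλ) = 290.63°
Final bearing θ₂ = (initial bearing from the destination back to the start) + 180° = 309.12°
Δθ = θ₂ − θ₁ = +18.5°

+18.5°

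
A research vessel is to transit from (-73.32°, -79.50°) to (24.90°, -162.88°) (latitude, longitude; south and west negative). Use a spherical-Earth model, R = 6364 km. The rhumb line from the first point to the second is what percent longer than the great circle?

Great circle: σ = 1.9534 rad → d_gc = Rσ = 12431.2 km
Rhumb: Δφ = +1.7143, Δλ = -1.4553, Δψ = +2.3690, q = Δφ/Δψ = 0.7236 → d_rh = R√(Δφ²+q²Δλ²) = 12803.5 km
Excess = (12803.5 − 12431.2) / 12431.2 = 372.3 / 12431.2 = 2.99% ≈ 3.0%

3.0%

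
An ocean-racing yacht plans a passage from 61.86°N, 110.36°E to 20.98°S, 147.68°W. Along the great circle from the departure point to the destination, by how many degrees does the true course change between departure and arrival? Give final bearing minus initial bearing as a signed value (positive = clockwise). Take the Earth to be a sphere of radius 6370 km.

+59.8°

Initial bearing θ₁ = atan2(sin Δλ cos φ₂, cos φ₁ sin φ₂ − sin φ₁ cos φ₂ cos Δλ) = 89.89°
Final bearing θ₂ = (initial bearing from the destination back to the start) + 180° = 149.66°
Δθ = θ₂ − θ₁ = +59.8°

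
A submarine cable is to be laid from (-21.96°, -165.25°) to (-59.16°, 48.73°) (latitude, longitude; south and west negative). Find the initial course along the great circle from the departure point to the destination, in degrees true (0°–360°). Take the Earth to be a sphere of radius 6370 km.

196.7°

θ = atan2( sin Δλ·cos φ₂ ,  cos φ₁ sin φ₂ − sin φ₁ cos φ₂ cos Δλ )
  = atan2(-0.2865, -0.9553) = 196.70°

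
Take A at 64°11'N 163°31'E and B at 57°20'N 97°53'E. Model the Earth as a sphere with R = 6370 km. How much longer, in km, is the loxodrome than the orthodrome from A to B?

Great circle: cos σ = sin φ₁ sin φ₂ + cos φ₁ cos φ₂ cos Δλ,  σ = 0.5457 rad → d_gc = 3475.9 km
Rhumb line: Δψ = -0.2458, q = Δφ/Δψ = 0.4863, d_rh = R√(Δφ²+q²Δλ²) = 3629.6 km
Excess = 3629.6 − 3475.9 = 153.7 ≈ 154 km

154 km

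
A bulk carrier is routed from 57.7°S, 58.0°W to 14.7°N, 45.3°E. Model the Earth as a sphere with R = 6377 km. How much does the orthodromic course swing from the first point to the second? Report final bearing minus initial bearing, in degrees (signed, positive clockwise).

-59.7°

At departure: θ₁ = atan2(sin Δλ cos φ₂, cos φ₁ sin φ₂ − sin φ₁ cos φ₂ cos Δλ) = 93.19°
At arrival: θ₂ = atan2(sin Δλ cos φ₁, −cos φ₂ sin φ₁ + sin φ₂ cos φ₁ cos Δλ) = 33.48°
Δθ = θ₂ − θ₁ = -59.7°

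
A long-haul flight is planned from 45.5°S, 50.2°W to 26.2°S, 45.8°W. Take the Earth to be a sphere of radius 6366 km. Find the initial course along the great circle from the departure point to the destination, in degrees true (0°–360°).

11.8°

N = sin Δλ·cos φ₂ = +0.0688;  D = cos φ₁ sin φ₂ − sin φ₁ cos φ₂ cos Δλ = +0.3286
initial course = atan2(N, D) = 11.83°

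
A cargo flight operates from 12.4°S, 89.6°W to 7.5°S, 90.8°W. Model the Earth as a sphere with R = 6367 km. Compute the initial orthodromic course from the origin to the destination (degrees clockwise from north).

N = sin Δλ·cos φ₂ = -0.0208;  D = cos φ₁ sin φ₂ − sin φ₁ cos φ₂ cos Δλ = +0.0854
initial course = atan2(N, D) = 346.33°

346.3°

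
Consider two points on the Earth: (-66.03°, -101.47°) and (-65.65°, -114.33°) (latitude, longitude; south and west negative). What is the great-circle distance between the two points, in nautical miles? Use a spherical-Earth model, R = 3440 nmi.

316 nmi

cos σ = sin φ₁ sin φ₂ + cos φ₁ cos φ₂ cos Δλ
      = sin(-66.03°)sin(-65.65°) + cos(-66.03°)cos(-65.65°)cos(-12.86°) = 0.9958
σ = 5.268° → d = Rσ = 3440·0.09194 = 316 nmi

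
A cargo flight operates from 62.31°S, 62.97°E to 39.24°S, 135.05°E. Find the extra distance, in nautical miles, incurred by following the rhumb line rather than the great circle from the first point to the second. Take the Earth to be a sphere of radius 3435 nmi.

126 nmi

Great circle: cos σ = sin φ₁ sin φ₂ + cos φ₁ cos φ₂ cos Δλ,  σ = 0.8354 rad → d_gc = 2869.7 nmi
Rhumb line: Δψ = +0.6549, q = Δφ/Δψ = 0.6148, d_rh = R√(Δφ²+q²Δλ²) = 2995.4 nmi
Excess = 2995.4 − 2869.7 = 125.7 ≈ 126 nmi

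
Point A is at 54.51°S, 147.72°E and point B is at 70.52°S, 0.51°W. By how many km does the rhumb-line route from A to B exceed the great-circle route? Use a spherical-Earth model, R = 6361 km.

1719 km

Great circle: cos σ = sin φ₁ sin φ₂ + cos φ₁ cos φ₂ cos Δλ,  σ = 0.9235 rad → d_gc = 5874.5 km
Rhumb line: Δψ = -0.6229, q = Δφ/Δψ = 0.4486, d_rh = R√(Δφ²+q²Δλ²) = 7593.5 km
Excess = 7593.5 − 5874.5 = 1719.0 ≈ 1719 km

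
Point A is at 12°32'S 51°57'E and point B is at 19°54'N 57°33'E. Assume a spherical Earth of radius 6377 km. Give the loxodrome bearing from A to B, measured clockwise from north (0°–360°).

9.6°

Meridional parts: M(φ₁)=-0.2205, M(φ₂)=+0.3545 → ΔM = +0.5750;  Δλ = +0.0977 rad
tan C = Δλ / ΔM = +0.1700 → C = 9.65°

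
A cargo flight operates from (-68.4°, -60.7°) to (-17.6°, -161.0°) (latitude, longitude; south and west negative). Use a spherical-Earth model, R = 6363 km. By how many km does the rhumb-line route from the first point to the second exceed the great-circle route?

667 km

Great circle: cos σ = sin φ₁ sin φ₂ + cos φ₁ cos φ₂ cos Δλ,  σ = 1.3506 rad → d_gc = 8594.03 km
Rhumb line: Δψ = +1.3446, q = Δφ/Δψ = 0.6594, d_rh = R√(Δφ²+q²Δλ²) = 9261.47 km
Excess = 9261.47 − 8594.03 = 667.44 ≈ 667 km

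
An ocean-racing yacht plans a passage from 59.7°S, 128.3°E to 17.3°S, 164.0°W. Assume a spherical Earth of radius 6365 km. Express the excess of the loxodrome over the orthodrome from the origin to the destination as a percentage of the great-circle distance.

2.7%

Great circle: σ = 1.1157 rad → d_gc = Rσ = 7101.5 km
Rhumb: Δφ = +0.7400, Δλ = +1.1816, Δψ = +0.9999, q = Δφ/Δψ = 0.7401 → d_rh = R√(Δφ²+q²Δλ²) = 7291.6 km
Excess = (7291.6 − 7101.5) / 7101.5 = 190.1 / 7101.5 = 2.68% ≈ 2.7%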